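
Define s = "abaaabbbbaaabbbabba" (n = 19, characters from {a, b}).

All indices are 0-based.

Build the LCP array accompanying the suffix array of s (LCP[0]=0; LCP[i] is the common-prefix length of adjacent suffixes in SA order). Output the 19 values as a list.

[0, 1, 6, 2, 5, 1, 2, 3, 4, 0, 2, 7, 2, 1, 3, 3, 2, 4, 3]

sorted suffixes:
  #0 SA[0]=18  'a'
  #1 SA[1]=9  'aaabbbabba'
  #2 SA[2]=2  'aaabbbbaaabbbabba'
  #3 SA[3]=10  'aabbbabba'
  #4 SA[4]=3  'aabbbbaaabbbabba'
  #5 SA[5]=0  'abaaabbbbaaabbbabba'
  #6 SA[6]=15  'abba'
  #7 SA[7]=11  'abbbabba'
  #8 SA[8]=4  'abbbbaaabbbabba'
  #9 SA[9]=17  'ba'
  #10 SA[10]=8  'baaabbbabba'
  #11 SA[11]=1  'baaabbbbaaabbbabba'
  #12 SA[12]=14  'babba'
  #13 SA[13]=16  'bba'
  #14 SA[14]=7  'bbaaabbbabba'
  #15 SA[15]=13  'bbabba'
  #16 SA[16]=6  'bbbaaabbbabba'
  #17 SA[17]=12  'bbbabba'
  #18 SA[18]=5  'bbbbaaabbbabba'

SA = [18, 9, 2, 10, 3, 0, 15, 11, 4, 17, 8, 1, 14, 16, 7, 13, 6, 12, 5]
[i] adj suffixes → lcp
  [1] 18/9 → 1 ('a')
  [2] 9/2 → 6 ('aaabbb')
  [3] 2/10 → 2 ('aa')
  [4] 10/3 → 5 ('aabbb')
  [5] 3/0 → 1 ('a')
  [6] 0/15 → 2 ('ab')
  [7] 15/11 → 3 ('abb')
  [8] 11/4 → 4 ('abbb')
  [9] 4/17 → 0 ('')
  [10] 17/8 → 2 ('ba')
  [11] 8/1 → 7 ('baaabbb')
  [12] 1/14 → 2 ('ba')
  [13] 14/16 → 1 ('b')
  [14] 16/7 → 3 ('bba')
  [15] 7/13 → 3 ('bba')
  [16] 13/6 → 2 ('bb')
  [17] 6/12 → 4 ('bbba')
  [18] 12/5 → 3 ('bbb')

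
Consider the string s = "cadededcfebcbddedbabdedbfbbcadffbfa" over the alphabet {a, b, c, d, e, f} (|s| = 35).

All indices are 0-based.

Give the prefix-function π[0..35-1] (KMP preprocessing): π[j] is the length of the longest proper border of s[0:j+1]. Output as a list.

[0, 0, 0, 0, 0, 0, 0, 1, 0, 0, 0, 1, 0, 0, 0, 0, 0, 0, 0, 0, 0, 0, 0, 0, 0, 0, 0, 1, 2, 3, 0, 0, 0, 0, 0]

π[0] = 0
j=1 s[j]='a': π[1]=0 (border '')
j=2 s[j]='d': π[2]=0 (border '')
j=3 s[j]='e': π[3]=0 (border '')
j=4 s[j]='d': π[4]=0 (border '')
j=5 s[j]='e': π[5]=0 (border '')
j=6 s[j]='d': π[6]=0 (border '')
j=7 s[j]='c': π[7]=1 (border 'c')
j=8 s[j]='f': k: 1→0; π[8]=0 (border '')
j=9 s[j]='e': π[9]=0 (border '')
j=10 s[j]='b': π[10]=0 (border '')
j=11 s[j]='c': π[11]=1 (border 'c')
j=12 s[j]='b': k: 1→0; π[12]=0 (border '')
j=13 s[j]='d': π[13]=0 (border '')
j=14 s[j]='d': π[14]=0 (border '')
j=15 s[j]='e': π[15]=0 (border '')
j=16 s[j]='d': π[16]=0 (border '')
j=17 s[j]='b': π[17]=0 (border '')
j=18 s[j]='a': π[18]=0 (border '')
j=19 s[j]='b': π[19]=0 (border '')
j=20 s[j]='d': π[20]=0 (border '')
j=21 s[j]='e': π[21]=0 (border '')
j=22 s[j]='d': π[22]=0 (border '')
j=23 s[j]='b': π[23]=0 (border '')
j=24 s[j]='f': π[24]=0 (border '')
j=25 s[j]='b': π[25]=0 (border '')
j=26 s[j]='b': π[26]=0 (border '')
j=27 s[j]='c': π[27]=1 (border 'c')
j=28 s[j]='a': π[28]=2 (border 'ca')
j=29 s[j]='d': π[29]=3 (border 'cad')
j=30 s[j]='f': k: 3→0; π[30]=0 (border '')
j=31 s[j]='f': π[31]=0 (border '')
j=32 s[j]='b': π[32]=0 (border '')
j=33 s[j]='f': π[33]=0 (border '')
j=34 s[j]='a': π[34]=0 (border '')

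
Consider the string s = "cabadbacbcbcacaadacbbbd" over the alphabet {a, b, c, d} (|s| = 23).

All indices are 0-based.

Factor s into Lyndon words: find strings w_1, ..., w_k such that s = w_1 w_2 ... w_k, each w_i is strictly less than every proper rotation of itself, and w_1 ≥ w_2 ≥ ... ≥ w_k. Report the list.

emit factor 1: 'c' (i=0, period=1)
emit factor 2: 'abadbacbcbcac' (i=1, period=13)
emit factor 3: 'aadacbbbd' (i=14, period=9)

["c", "abadbacbcbcac", "aadacbbbd"]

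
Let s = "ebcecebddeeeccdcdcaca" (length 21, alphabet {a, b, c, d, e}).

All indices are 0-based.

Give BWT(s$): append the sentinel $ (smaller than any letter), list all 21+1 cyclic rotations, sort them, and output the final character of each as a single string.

acceeadedcebccbd$ceced

rank  rotation                last
    0  $ebcecebddeeeccdcdcaca  a
    1  a$ebcecebddeeeccdcdcac  c
    2  aca$ebcecebddeeeccdcdc  c
    3  bcecebddeeeccdcdcaca$e  e
    4  bddeeeccdcdcaca$ebcece  e
    5  ca$ebcecebddeeeccdcdca  a
    6  caca$ebcecebddeeeccdcd  d
    7  ccdcdcaca$ebcecebddeee  e
    8  cdcaca$ebcecebddeeeccd  d
    9  cdcdcaca$ebcecebddeeec  c
   10  cebddeeeccdcdcaca$ebce  e
   11  cecebddeeeccdcdcaca$eb  b
   12  dcaca$ebcecebddeeeccdc  c
   13  dcdcaca$ebcecebddeeecc  c
   14  ddeeeccdcdcaca$ebceceb  b
   15  deeeccdcdcaca$ebcecebd  d
   16  ebcecebddeeeccdcdcaca$  $
   17  ebddeeeccdcdcaca$ebcec  c
   18  eccdcdcaca$ebcecebddee  e
   19  ecebddeeeccdcdcaca$ebc  c
   20  eeccdcdcaca$ebcecebdde  e
   21  eeeccdcdcaca$ebcecebdd  d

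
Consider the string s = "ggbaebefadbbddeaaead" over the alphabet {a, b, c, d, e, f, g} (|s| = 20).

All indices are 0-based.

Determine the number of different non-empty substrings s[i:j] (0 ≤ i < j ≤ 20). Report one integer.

sorted suffixes:
  #0 SA[0]=15  'aaead'
  #1 SA[1]=18  'ad'
  #2 SA[2]=8  'adbbddeaaead'
  #3 SA[3]=16  'aead'
  #4 SA[4]=3  'aebefadbbddeaaead'
  #5 SA[5]=2  'baebefadbbddeaaead'
  #6 SA[6]=10  'bbddeaaead'
  #7 SA[7]=11  'bddeaaead'
  #8 SA[8]=5  'befadbbddeaaead'
  #9 SA[9]=19  'd'
  #10 SA[10]=9  'dbbddeaaead'
  #11 SA[11]=12  'ddeaaead'
  #12 SA[12]=13  'deaaead'
  #13 SA[13]=14  'eaaead'
  #14 SA[14]=17  'ead'
  #15 SA[15]=4  'ebefadbbddeaaead'
  #16 SA[16]=6  'efadbbddeaaead'
  #17 SA[17]=7  'fadbbddeaaead'
  #18 SA[18]=1  'gbaebefadbbddeaaead'
  #19 SA[19]=0  'ggbaebefadbbddeaaead'

SA = [15, 18, 8, 16, 3, 2, 10, 11, 5, 19, 9, 12, 13, 14, 17, 4, 6, 7, 1, 0]
rank  pair      lcp
   1  s[15:],s[18:]  1  'a'
   2  s[18:],s[8:]  2  'ad'
   3  s[8:],s[16:]  1  'a'
   4  s[16:],s[3:]  2  'ae'
   5  s[3:],s[2:]  0  ''
   6  s[2:],s[10:]  1  'b'
   7  s[10:],s[11:]  1  'b'
   8  s[11:],s[5:]  1  'b'
   9  s[5:],s[19:]  0  ''
  10  s[19:],s[9:]  1  'd'
  11  s[9:],s[12:]  1  'd'
  12  s[12:],s[13:]  1  'd'
  13  s[13:],s[14:]  0  ''
  14  s[14:],s[17:]  2  'ea'
  15  s[17:],s[4:]  1  'e'
  16  s[4:],s[6:]  1  'e'
  17  s[6:],s[7:]  0  ''
  18  s[7:],s[1:]  0  ''
  19  s[1:],s[0:]  1  'g'

n(n+1)/2 = 20·21/2 = 210
Σ LCP = 0 + 1 + 2 + 1 + 2 + 0 + 1 + 1 + 1 + 0 + 1 + 1 + 1 + 0 + 2 + 1 + 1 + 0 + 0 + 1 = 17
distinct = 210 − 17 = 193

193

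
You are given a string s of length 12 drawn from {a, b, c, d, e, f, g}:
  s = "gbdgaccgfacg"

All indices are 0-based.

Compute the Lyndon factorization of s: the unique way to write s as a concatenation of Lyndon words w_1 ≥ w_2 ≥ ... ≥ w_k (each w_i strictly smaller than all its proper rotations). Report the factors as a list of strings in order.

["g", "bdg", "accgfacg"]

emit factor 1: 'g' (i=0, period=1)
emit factor 2: 'bdg' (i=1, period=3)
emit factor 3: 'accgfacg' (i=4, period=8)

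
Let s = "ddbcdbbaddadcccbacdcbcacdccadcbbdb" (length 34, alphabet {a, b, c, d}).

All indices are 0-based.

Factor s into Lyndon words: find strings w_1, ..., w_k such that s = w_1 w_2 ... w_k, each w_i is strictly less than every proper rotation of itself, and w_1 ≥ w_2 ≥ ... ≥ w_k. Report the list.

emit factor 1: 'd' (i=0, period=1)
emit factor 2: 'd' (i=1, period=1)
emit factor 3: 'bcd' (i=2, period=3)
emit factor 4: 'b' (i=5, period=1)
emit factor 5: 'b' (i=6, period=1)
emit factor 6: 'add' (i=7, period=3)
emit factor 7: 'adcccb' (i=10, period=6)
emit factor 8: 'acdcbcacdccadcbbdb' (i=16, period=18)

["d", "d", "bcd", "b", "b", "add", "adcccb", "acdcbcacdccadcbbdb"]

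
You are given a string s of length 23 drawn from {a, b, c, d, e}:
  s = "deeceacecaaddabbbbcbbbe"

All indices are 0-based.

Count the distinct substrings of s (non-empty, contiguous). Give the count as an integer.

rank | idx | suffix
   0 |   9 | aaddabbbbcbbbe
   1 |  13 | abbbbcbbbe
   2 |   5 | acecaaddabbbbcbbbe
   3 |  10 | addabbbbcbbbe
   4 |  14 | bbbbcbbbe
   5 |  15 | bbbcbbbe
   6 |  19 | bbbe
   7 |  16 | bbcbbbe
   8 |  20 | bbe
   9 |  17 | bcbbbe
  10 |  21 | be
  11 |   8 | caaddabbbbcbbbe
  12 |  18 | cbbbe
  13 |   3 | ceacecaaddabbbbcbbbe
  14 |   6 | cecaaddabbbbcbbbe
  15 |  12 | dabbbbcbbbe
  16 |  11 | ddabbbbcbbbe
  17 |   0 | deeceacecaaddabbbbcbbbe
  18 |  22 | e
  19 |   4 | eacecaaddabbbbcbbbe
  20 |   7 | ecaaddabbbbcbbbe
  21 |   2 | eceacecaaddabbbbcbbbe
  22 |   1 | eeceacecaaddabbbbcbbbe

SA = [9, 13, 5, 10, 14, 15, 19, 16, 20, 17, 21, 8, 18, 3, 6, 12, 11, 0, 22, 4, 7, 2, 1]
rank  pair      lcp
   1  s[9:],s[13:]  1  'a'
   2  s[13:],s[5:]  1  'a'
   3  s[5:],s[10:]  1  'a'
   4  s[10:],s[14:]  0  ''
   5  s[14:],s[15:]  3  'bbb'
   6  s[15:],s[19:]  3  'bbb'
   7  s[19:],s[16:]  2  'bb'
   8  s[16:],s[20:]  2  'bb'
   9  s[20:],s[17:]  1  'b'
  10  s[17:],s[21:]  1  'b'
  11  s[21:],s[8:]  0  ''
  12  s[8:],s[18:]  1  'c'
  13  s[18:],s[3:]  1  'c'
  14  s[3:],s[6:]  2  'ce'
  15  s[6:],s[12:]  0  ''
  16  s[12:],s[11:]  1  'd'
  17  s[11:],s[0:]  1  'd'
  18  s[0:],s[22:]  0  ''
  19  s[22:],s[4:]  1  'e'
  20  s[4:],s[7:]  1  'e'
  21  s[7:],s[2:]  2  'ec'
  22  s[2:],s[1:]  1  'e'

n(n+1)/2 = 23·24/2 = 276
Σ LCP = 0 + 1 + 1 + 1 + 0 + 3 + 3 + 2 + 2 + 1 + 1 + 0 + 1 + 1 + 2 + 0 + 1 + 1 + 0 + 1 + 1 + 2 + 1 = 26
distinct = 276 − 26 = 250

250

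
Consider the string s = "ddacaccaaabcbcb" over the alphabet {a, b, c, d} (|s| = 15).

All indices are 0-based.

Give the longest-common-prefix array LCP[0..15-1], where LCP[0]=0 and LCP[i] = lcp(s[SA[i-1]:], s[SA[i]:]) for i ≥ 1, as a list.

sorted suffixes:
  #0 SA[0]=7  'aaabcbcb'
  #1 SA[1]=8  'aabcbcb'
  #2 SA[2]=9  'abcbcb'
  #3 SA[3]=2  'acaccaaabcbcb'
  #4 SA[4]=4  'accaaabcbcb'
  #5 SA[5]=14  'b'
  #6 SA[6]=12  'bcb'
  #7 SA[7]=10  'bcbcb'
  #8 SA[8]=6  'caaabcbcb'
  #9 SA[9]=3  'caccaaabcbcb'
  #10 SA[10]=13  'cb'
  #11 SA[11]=11  'cbcb'
  #12 SA[12]=5  'ccaaabcbcb'
  #13 SA[13]=1  'dacaccaaabcbcb'
  #14 SA[14]=0  'ddacaccaaabcbcb'

SA = [7, 8, 9, 2, 4, 14, 12, 10, 6, 3, 13, 11, 5, 1, 0]
i: (SA[i-1],SA[i]) lcp shared
  1: (7,8) 2 'aa'
  2: (8,9) 1 'a'
  3: (9,2) 1 'a'
  4: (2,4) 2 'ac'
  5: (4,14) 0 ''
  6: (14,12) 1 'b'
  7: (12,10) 3 'bcb'
  8: (10,6) 0 ''
  9: (6,3) 2 'ca'
  10: (3,13) 1 'c'
  11: (13,11) 2 'cb'
  12: (11,5) 1 'c'
  13: (5,1) 0 ''
  14: (1,0) 1 'd'

[0, 2, 1, 1, 2, 0, 1, 3, 0, 2, 1, 2, 1, 0, 1]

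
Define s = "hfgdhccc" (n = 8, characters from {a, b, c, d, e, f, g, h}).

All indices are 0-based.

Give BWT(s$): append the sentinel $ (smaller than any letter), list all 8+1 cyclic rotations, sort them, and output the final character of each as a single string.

ccchghfd$

rank  rotation   last
    0  $hfgdhccc  c
    1  c$hfgdhcc  c
    2  cc$hfgdhc  c
    3  ccc$hfgdh  h
    4  dhccc$hfg  g
    5  fgdhccc$h  h
    6  gdhccc$hf  f
    7  hccc$hfgd  d
    8  hfgdhccc$  $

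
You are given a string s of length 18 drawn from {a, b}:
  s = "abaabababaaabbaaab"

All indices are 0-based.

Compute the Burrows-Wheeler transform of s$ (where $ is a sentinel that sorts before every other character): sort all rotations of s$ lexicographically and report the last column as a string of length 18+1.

rank  rotation             last
    0  $abaabababaaabbaaab  b
    1  aaab$abaabababaaabb  b
    2  aaabbaaab$abaababab  b
    3  aab$abaabababaaabba  a
    4  aabababaaabbaaab$ab  b
    5  aabbaaab$abaabababa  a
    6  ab$abaabababaaabbaa  a
    7  abaaabbaaab$abaabab  b
    8  abaabababaaabbaaab$  $
    9  ababaaabbaaab$abaab  b
   10  abababaaabbaaab$aba  a
   11  abbaaab$abaabababaa  a
   12  b$abaabababaaabbaaa  a
   13  baaab$abaabababaaab  b
   14  baaabbaaab$abaababa  a
   15  baabababaaabbaaab$a  a
   16  babaaabbaaab$abaaba  a
   17  bababaaabbaaab$abaa  a
   18  bbaaab$abaabababaaa  a

bbbabaab$baaabaaaaa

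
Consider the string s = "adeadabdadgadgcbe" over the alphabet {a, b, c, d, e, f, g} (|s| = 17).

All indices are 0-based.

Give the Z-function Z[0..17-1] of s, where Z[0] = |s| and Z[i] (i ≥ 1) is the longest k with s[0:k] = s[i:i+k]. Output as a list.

[17, 0, 0, 2, 0, 1, 0, 0, 2, 0, 0, 2, 0, 0, 0, 0, 0]

Z[0]=17
i=1: fresh scan; Z[1]=0
i=2: fresh scan; Z[2]=0
i=3: fresh scan; Z[3]=2 extend→box=[3,5)
i=4: min(r-i=1, Z[1]=0)=0; Z[4]=0
i=5: fresh scan; Z[5]=1 extend→box=[5,6)
i=6: fresh scan; Z[6]=0
i=7: fresh scan; Z[7]=0
i=8: fresh scan; Z[8]=2 extend→box=[8,10)
i=9: min(r-i=1, Z[1]=0)=0; Z[9]=0
i=10: fresh scan; Z[10]=0
i=11: fresh scan; Z[11]=2 extend→box=[11,13)
i=12: min(r-i=1, Z[1]=0)=0; Z[12]=0
i=13: fresh scan; Z[13]=0
i=14: fresh scan; Z[14]=0
i=15: fresh scan; Z[15]=0
i=16: fresh scan; Z[16]=0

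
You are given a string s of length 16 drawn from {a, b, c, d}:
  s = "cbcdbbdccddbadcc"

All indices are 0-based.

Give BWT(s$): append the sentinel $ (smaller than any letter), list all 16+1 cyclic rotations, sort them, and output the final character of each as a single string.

cbddcbc$ddbcdcabc

rank  rotation           last
    0  $cbcdbbdccddbadcc  c
    1  adcc$cbcdbbdccddb  b
    2  badcc$cbcdbbdccdd  d
    3  bbdccddbadcc$cbcd  d
    4  bcdbbdccddbadcc$c  c
    5  bdccddbadcc$cbcdb  b
    6  c$cbcdbbdccddbadc  c
    7  cbcdbbdccddbadcc$  $
    8  cc$cbcdbbdccddbad  d
    9  ccddbadcc$cbcdbbd  d
   10  cdbbdccddbadcc$cb  b
   11  cddbadcc$cbcdbbdc  c
   12  dbadcc$cbcdbbdccd  d
   13  dbbdccddbadcc$cbc  c
   14  dcc$cbcdbbdccddba  a
   15  dccddbadcc$cbcdbb  b
   16  ddbadcc$cbcdbbdcc  c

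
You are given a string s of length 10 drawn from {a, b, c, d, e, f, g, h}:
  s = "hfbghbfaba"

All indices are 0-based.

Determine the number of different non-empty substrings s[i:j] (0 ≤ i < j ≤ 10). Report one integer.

50

sorted suffixes:
  #0 SA[0]=9  'a'
  #1 SA[1]=7  'aba'
  #2 SA[2]=8  'ba'
  #3 SA[3]=5  'bfaba'
  #4 SA[4]=2  'bghbfaba'
  #5 SA[5]=6  'faba'
  #6 SA[6]=1  'fbghbfaba'
  #7 SA[7]=3  'ghbfaba'
  #8 SA[8]=4  'hbfaba'
  #9 SA[9]=0  'hfbghbfaba'

SA = [9, 7, 8, 5, 2, 6, 1, 3, 4, 0]
[i] adj suffixes → lcp
  [1] 9/7 → 1 ('a')
  [2] 7/8 → 0 ('')
  [3] 8/5 → 1 ('b')
  [4] 5/2 → 1 ('b')
  [5] 2/6 → 0 ('')
  [6] 6/1 → 1 ('f')
  [7] 1/3 → 0 ('')
  [8] 3/4 → 0 ('')
  [9] 4/0 → 1 ('h')

n(n+1)/2 = 10·11/2 = 55
Σ LCP = 0 + 1 + 0 + 1 + 1 + 0 + 1 + 0 + 0 + 1 = 5
distinct = 55 − 5 = 50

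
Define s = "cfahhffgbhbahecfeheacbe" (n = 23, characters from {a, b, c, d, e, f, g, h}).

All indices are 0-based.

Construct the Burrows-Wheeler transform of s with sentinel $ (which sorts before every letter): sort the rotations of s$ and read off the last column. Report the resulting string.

eebfhcga$ebhhfcchffbeaha

rank  rotation                  last
    0  $cfahhffgbhbahecfeheacbe  e
    1  acbe$cfahhffgbhbahecfehe  e
    2  ahecfeheacbe$cfahhffgbhb  b
    3  ahhffgbhbahecfeheacbe$cf  f
    4  bahecfeheacbe$cfahhffgbh  h
    5  be$cfahhffgbhbahecfeheac  c
    6  bhbahecfeheacbe$cfahhffg  g
    7  cbe$cfahhffgbhbahecfehea  a
    8  cfahhffgbhbahecfeheacbe$  $
    9  cfeheacbe$cfahhffgbhbahe  e
   10  e$cfahhffgbhbahecfeheacb  b
   11  eacbe$cfahhffgbhbahecfeh  h
   12  ecfeheacbe$cfahhffgbhbah  h
   13  eheacbe$cfahhffgbhbahecf  f
   14  fahhffgbhbahecfeheacbe$c  c
   15  feheacbe$cfahhffgbhbahec  c
   16  ffgbhbahecfeheacbe$cfahh  h
   17  fgbhbahecfeheacbe$cfahhf  f
   18  gbhbahecfeheacbe$cfahhff  f
   19  hbahecfeheacbe$cfahhffgb  b
   20  heacbe$cfahhffgbhbahecfe  e
   21  hecfeheacbe$cfahhffgbhba  a
   22  hffgbhbahecfeheacbe$cfah  h
   23  hhffgbhbahecfeheacbe$cfa  a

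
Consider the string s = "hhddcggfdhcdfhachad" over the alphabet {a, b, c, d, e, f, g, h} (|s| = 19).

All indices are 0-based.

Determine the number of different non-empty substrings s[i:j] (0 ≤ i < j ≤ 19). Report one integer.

rank→(start, suffix):
  0 → (14, 'achad')
  1 → (17, 'ad')
  2 → (10, 'cdfhachad')
  3 → (4, 'cggfdhcdfhachad')
  4 → (15, 'chad')
  5 → (18, 'd')
  6 → (3, 'dcggfdhcdfhachad')
  7 → (2, 'ddcggfdhcdfhachad')
  8 → (11, 'dfhachad')
  9 → (8, 'dhcdfhachad')
  10 → (7, 'fdhcdfhachad')
  11 → (12, 'fhachad')
  12 → (6, 'gfdhcdfhachad')
  13 → (5, 'ggfdhcdfhachad')
  14 → (13, 'hachad')
  15 → (16, 'had')
  16 → (9, 'hcdfhachad')
  17 → (1, 'hddcggfdhcdfhachad')
  18 → (0, 'hhddcggfdhcdfhachad')

SA = [14, 17, 10, 4, 15, 18, 3, 2, 11, 8, 7, 12, 6, 5, 13, 16, 9, 1, 0]
[i] adj suffixes → lcp
  [1] 14/17 → 1 ('a')
  [2] 17/10 → 0 ('')
  [3] 10/4 → 1 ('c')
  [4] 4/15 → 1 ('c')
  [5] 15/18 → 0 ('')
  [6] 18/3 → 1 ('d')
  [7] 3/2 → 1 ('d')
  [8] 2/11 → 1 ('d')
  [9] 11/8 → 1 ('d')
  [10] 8/7 → 0 ('')
  [11] 7/12 → 1 ('f')
  [12] 12/6 → 0 ('')
  [13] 6/5 → 1 ('g')
  [14] 5/13 → 0 ('')
  [15] 13/16 → 2 ('ha')
  [16] 16/9 → 1 ('h')
  [17] 9/1 → 1 ('h')
  [18] 1/0 → 1 ('h')

n(n+1)/2 = 19·20/2 = 190
Σ LCP = 0 + 1 + 0 + 1 + 1 + 0 + 1 + 1 + 1 + 1 + 0 + 1 + 0 + 1 + 0 + 2 + 1 + 1 + 1 = 14
distinct = 190 − 14 = 176

176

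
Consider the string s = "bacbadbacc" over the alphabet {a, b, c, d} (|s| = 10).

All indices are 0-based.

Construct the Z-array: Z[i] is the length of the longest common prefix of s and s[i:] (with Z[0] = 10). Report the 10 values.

Z[0]=10
i=1: fresh scan; Z[1]=0
i=2: fresh scan; Z[2]=0
i=3: fresh scan; Z[3]=2 grow→box=[3,5)
i=4: min(r-i=1, Z[1]=0)=0; Z[4]=0
i=5: fresh scan; Z[5]=0
i=6: fresh scan; Z[6]=3 grow→box=[6,9)
i=7: min(r-i=2, Z[1]=0)=0; Z[7]=0
i=8: min(r-i=1, Z[2]=0)=0; Z[8]=0
i=9: fresh scan; Z[9]=0

[10, 0, 0, 2, 0, 0, 3, 0, 0, 0]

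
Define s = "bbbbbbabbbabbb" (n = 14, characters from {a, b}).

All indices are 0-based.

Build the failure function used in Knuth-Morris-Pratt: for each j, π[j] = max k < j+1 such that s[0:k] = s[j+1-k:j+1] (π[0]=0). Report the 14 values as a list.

π[0] = 0
j=1 s[j]='b': π[1]=1 (border 'b')
j=2 s[j]='b': π[2]=2 (border 'bb')
j=3 s[j]='b': π[3]=3 (border 'bbb')
j=4 s[j]='b': π[4]=4 (border 'bbbb')
j=5 s[j]='b': π[5]=5 (border 'bbbbb')
j=6 s[j]='a': k: 5→4→3→2→1→0; π[6]=0 (border '')
j=7 s[j]='b': π[7]=1 (border 'b')
j=8 s[j]='b': π[8]=2 (border 'bb')
j=9 s[j]='b': π[9]=3 (border 'bbb')
j=10 s[j]='a': k: 3→2→1→0; π[10]=0 (border '')
j=11 s[j]='b': π[11]=1 (border 'b')
j=12 s[j]='b': π[12]=2 (border 'bb')
j=13 s[j]='b': π[13]=3 (border 'bbb')

[0, 1, 2, 3, 4, 5, 0, 1, 2, 3, 0, 1, 2, 3]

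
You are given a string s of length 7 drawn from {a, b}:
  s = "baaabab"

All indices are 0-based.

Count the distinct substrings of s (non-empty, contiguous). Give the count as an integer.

20

rank | idx | suffix
   0 |   1 | aaabab
   1 |   2 | aabab
   2 |   5 | ab
   3 |   3 | abab
   4 |   6 | b
   5 |   0 | baaabab
   6 |   4 | bab

SA = [1, 2, 5, 3, 6, 0, 4]
i: (SA[i-1],SA[i]) lcp shared
  1: (1,2) 2 'aa'
  2: (2,5) 1 'a'
  3: (5,3) 2 'ab'
  4: (3,6) 0 ''
  5: (6,0) 1 'b'
  6: (0,4) 2 'ba'

n(n+1)/2 = 7·8/2 = 28
Σ LCP = 0 + 2 + 1 + 2 + 0 + 1 + 2 = 8
distinct = 28 − 8 = 20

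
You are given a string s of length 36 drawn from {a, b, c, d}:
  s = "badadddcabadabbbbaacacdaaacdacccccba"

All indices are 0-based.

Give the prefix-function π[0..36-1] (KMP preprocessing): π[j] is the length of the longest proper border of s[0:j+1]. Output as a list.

π[0] = 0
j=1 s[j]='a': π[1]=0 (border '')
j=2 s[j]='d': π[2]=0 (border '')
j=3 s[j]='a': π[3]=0 (border '')
j=4 s[j]='d': π[4]=0 (border '')
j=5 s[j]='d': π[5]=0 (border '')
j=6 s[j]='d': π[6]=0 (border '')
j=7 s[j]='c': π[7]=0 (border '')
j=8 s[j]='a': π[8]=0 (border '')
j=9 s[j]='b': π[9]=1 (border 'b')
j=10 s[j]='a': π[10]=2 (border 'ba')
j=11 s[j]='d': π[11]=3 (border 'bad')
j=12 s[j]='a': π[12]=4 (border 'bada')
j=13 s[j]='b': k: 4→0; π[13]=1 (border 'b')
j=14 s[j]='b': k: 1→0; π[14]=1 (border 'b')
j=15 s[j]='b': k: 1→0; π[15]=1 (border 'b')
j=16 s[j]='b': k: 1→0; π[16]=1 (border 'b')
j=17 s[j]='a': π[17]=2 (border 'ba')
j=18 s[j]='a': k: 2→0; π[18]=0 (border '')
j=19 s[j]='c': π[19]=0 (border '')
j=20 s[j]='a': π[20]=0 (border '')
j=21 s[j]='c': π[21]=0 (border '')
j=22 s[j]='d': π[22]=0 (border '')
j=23 s[j]='a': π[23]=0 (border '')
j=24 s[j]='a': π[24]=0 (border '')
j=25 s[j]='a': π[25]=0 (border '')
j=26 s[j]='c': π[26]=0 (border '')
j=27 s[j]='d': π[27]=0 (border '')
j=28 s[j]='a': π[28]=0 (border '')
j=29 s[j]='c': π[29]=0 (border '')
j=30 s[j]='c': π[30]=0 (border '')
j=31 s[j]='c': π[31]=0 (border '')
j=32 s[j]='c': π[32]=0 (border '')
j=33 s[j]='c': π[33]=0 (border '')
j=34 s[j]='b': π[34]=1 (border 'b')
j=35 s[j]='a': π[35]=2 (border 'ba')

[0, 0, 0, 0, 0, 0, 0, 0, 0, 1, 2, 3, 4, 1, 1, 1, 1, 2, 0, 0, 0, 0, 0, 0, 0, 0, 0, 0, 0, 0, 0, 0, 0, 0, 1, 2]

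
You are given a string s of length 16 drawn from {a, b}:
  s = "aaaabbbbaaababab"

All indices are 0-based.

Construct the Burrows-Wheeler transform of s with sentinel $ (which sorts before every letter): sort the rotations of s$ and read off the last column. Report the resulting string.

b$baaabbaaabaabba

rank  rotation           last
    0  $aaaabbbbaaababab  b
    1  aaaabbbbaaababab$  $
    2  aaababab$aaaabbbb  b
    3  aaabbbbaaababab$a  a
    4  aababab$aaaabbbba  a
    5  aabbbbaaababab$aa  a
    6  ab$aaaabbbbaaabab  b
    7  abab$aaaabbbbaaab  b
    8  ababab$aaaabbbbaa  a
    9  abbbbaaababab$aaa  a
   10  b$aaaabbbbaaababa  a
   11  baaababab$aaaabbb  b
   12  bab$aaaabbbbaaaba  a
   13  babab$aaaabbbbaaa  a
   14  bbaaababab$aaaabb  b
   15  bbbaaababab$aaaab  b
   16  bbbbaaababab$aaaa  a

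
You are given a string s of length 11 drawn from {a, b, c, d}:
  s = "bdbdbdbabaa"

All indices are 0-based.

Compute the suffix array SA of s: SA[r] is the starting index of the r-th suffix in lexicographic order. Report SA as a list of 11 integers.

sorted suffixes:
  #0 SA[0]=10  'a'
  #1 SA[1]=9  'aa'
  #2 SA[2]=7  'abaa'
  #3 SA[3]=8  'baa'
  #4 SA[4]=6  'babaa'
  #5 SA[5]=4  'bdbabaa'
  #6 SA[6]=2  'bdbdbabaa'
  #7 SA[7]=0  'bdbdbdbabaa'
  #8 SA[8]=5  'dbabaa'
  #9 SA[9]=3  'dbdbabaa'
  #10 SA[10]=1  'dbdbdbabaa'

[10, 9, 7, 8, 6, 4, 2, 0, 5, 3, 1]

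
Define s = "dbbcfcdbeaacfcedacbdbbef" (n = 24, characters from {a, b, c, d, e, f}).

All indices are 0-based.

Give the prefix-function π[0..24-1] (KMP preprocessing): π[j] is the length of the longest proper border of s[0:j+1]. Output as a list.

π[0] = 0
j=1 s[j]='b': π[1]=0 (border '')
j=2 s[j]='b': π[2]=0 (border '')
j=3 s[j]='c': π[3]=0 (border '')
j=4 s[j]='f': π[4]=0 (border '')
j=5 s[j]='c': π[5]=0 (border '')
j=6 s[j]='d': π[6]=1 (border 'd')
j=7 s[j]='b': π[7]=2 (border 'db')
j=8 s[j]='e': k: 2→0; π[8]=0 (border '')
j=9 s[j]='a': π[9]=0 (border '')
j=10 s[j]='a': π[10]=0 (border '')
j=11 s[j]='c': π[11]=0 (border '')
j=12 s[j]='f': π[12]=0 (border '')
j=13 s[j]='c': π[13]=0 (border '')
j=14 s[j]='e': π[14]=0 (border '')
j=15 s[j]='d': π[15]=1 (border 'd')
j=16 s[j]='a': k: 1→0; π[16]=0 (border '')
j=17 s[j]='c': π[17]=0 (border '')
j=18 s[j]='b': π[18]=0 (border '')
j=19 s[j]='d': π[19]=1 (border 'd')
j=20 s[j]='b': π[20]=2 (border 'db')
j=21 s[j]='b': π[21]=3 (border 'dbb')
j=22 s[j]='e': k: 3→0; π[22]=0 (border '')
j=23 s[j]='f': π[23]=0 (border '')

[0, 0, 0, 0, 0, 0, 1, 2, 0, 0, 0, 0, 0, 0, 0, 1, 0, 0, 0, 1, 2, 3, 0, 0]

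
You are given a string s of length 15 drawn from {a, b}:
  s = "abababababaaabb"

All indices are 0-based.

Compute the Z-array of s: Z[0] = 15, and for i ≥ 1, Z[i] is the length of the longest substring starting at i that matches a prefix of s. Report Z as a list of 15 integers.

[15, 0, 9, 0, 7, 0, 5, 0, 3, 0, 1, 1, 2, 0, 0]

Z[0]=15
i=1: fresh scan; Z[1]=0
i=2: fresh scan; Z[2]=9 extend→box=[2,11)
i=3: min(r-i=8, Z[1]=0)=0; Z[3]=0
i=4: min(r-i=7, Z[2]=9)=7; Z[4]=7
i=5: min(r-i=6, Z[3]=0)=0; Z[5]=0
i=6: min(r-i=5, Z[4]=7)=5; Z[6]=5
i=7: min(r-i=4, Z[5]=0)=0; Z[7]=0
i=8: min(r-i=3, Z[6]=5)=3; Z[8]=3
i=9: min(r-i=2, Z[7]=0)=0; Z[9]=0
i=10: min(r-i=1, Z[8]=3)=1; Z[10]=1
i=11: fresh scan; Z[11]=1 extend→box=[11,12)
i=12: fresh scan; Z[12]=2 extend→box=[12,14)
i=13: min(r-i=1, Z[1]=0)=0; Z[13]=0
i=14: fresh scan; Z[14]=0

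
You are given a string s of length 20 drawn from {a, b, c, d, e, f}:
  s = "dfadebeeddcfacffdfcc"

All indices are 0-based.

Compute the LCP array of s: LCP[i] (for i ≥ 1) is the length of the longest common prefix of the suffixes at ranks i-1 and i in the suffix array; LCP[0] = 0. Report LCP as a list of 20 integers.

[0, 1, 0, 0, 1, 1, 2, 0, 1, 1, 1, 2, 0, 1, 1, 0, 2, 1, 1, 1]

rank | idx | suffix
   0 |  12 | acffdfcc
   1 |   2 | adebeeddcfacffdfcc
   2 |   5 | beeddcfacffdfcc
   3 |  19 | c
   4 |  18 | cc
   5 |  10 | cfacffdfcc
   6 |  13 | cffdfcc
   7 |   9 | dcfacffdfcc
   8 |   8 | ddcfacffdfcc
   9 |   3 | debeeddcfacffdfcc
  10 |   0 | dfadebeeddcfacffdfcc
  11 |  16 | dfcc
  12 |   4 | ebeeddcfacffdfcc
  13 |   7 | eddcfacffdfcc
  14 |   6 | eeddcfacffdfcc
  15 |  11 | facffdfcc
  16 |   1 | fadebeeddcfacffdfcc
  17 |  17 | fcc
  18 |  15 | fdfcc
  19 |  14 | ffdfcc

SA = [12, 2, 5, 19, 18, 10, 13, 9, 8, 3, 0, 16, 4, 7, 6, 11, 1, 17, 15, 14]
rank  pair      lcp
   1  s[12:],s[2:]  1  'a'
   2  s[2:],s[5:]  0  ''
   3  s[5:],s[19:]  0  ''
   4  s[19:],s[18:]  1  'c'
   5  s[18:],s[10:]  1  'c'
   6  s[10:],s[13:]  2  'cf'
   7  s[13:],s[9:]  0  ''
   8  s[9:],s[8:]  1  'd'
   9  s[8:],s[3:]  1  'd'
  10  s[3:],s[0:]  1  'd'
  11  s[0:],s[16:]  2  'df'
  12  s[16:],s[4:]  0  ''
  13  s[4:],s[7:]  1  'e'
  14  s[7:],s[6:]  1  'e'
  15  s[6:],s[11:]  0  ''
  16  s[11:],s[1:]  2  'fa'
  17  s[1:],s[17:]  1  'f'
  18  s[17:],s[15:]  1  'f'
  19  s[15:],s[14:]  1  'f'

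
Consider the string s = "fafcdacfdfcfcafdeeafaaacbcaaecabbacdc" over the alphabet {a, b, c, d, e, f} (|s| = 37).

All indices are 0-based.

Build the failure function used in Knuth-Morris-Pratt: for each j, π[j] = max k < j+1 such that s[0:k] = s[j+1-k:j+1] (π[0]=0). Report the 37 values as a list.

π[0] = 0
j=1 s[j]='a': π[1]=0 (border '')
j=2 s[j]='f': π[2]=1 (border 'f')
j=3 s[j]='c': k: 1→0; π[3]=0 (border '')
j=4 s[j]='d': π[4]=0 (border '')
j=5 s[j]='a': π[5]=0 (border '')
j=6 s[j]='c': π[6]=0 (border '')
j=7 s[j]='f': π[7]=1 (border 'f')
j=8 s[j]='d': k: 1→0; π[8]=0 (border '')
j=9 s[j]='f': π[9]=1 (border 'f')
j=10 s[j]='c': k: 1→0; π[10]=0 (border '')
j=11 s[j]='f': π[11]=1 (border 'f')
j=12 s[j]='c': k: 1→0; π[12]=0 (border '')
j=13 s[j]='a': π[13]=0 (border '')
j=14 s[j]='f': π[14]=1 (border 'f')
j=15 s[j]='d': k: 1→0; π[15]=0 (border '')
j=16 s[j]='e': π[16]=0 (border '')
j=17 s[j]='e': π[17]=0 (border '')
j=18 s[j]='a': π[18]=0 (border '')
j=19 s[j]='f': π[19]=1 (border 'f')
j=20 s[j]='a': π[20]=2 (border 'fa')
j=21 s[j]='a': k: 2→0; π[21]=0 (border '')
j=22 s[j]='a': π[22]=0 (border '')
j=23 s[j]='c': π[23]=0 (border '')
j=24 s[j]='b': π[24]=0 (border '')
j=25 s[j]='c': π[25]=0 (border '')
j=26 s[j]='a': π[26]=0 (border '')
j=27 s[j]='a': π[27]=0 (border '')
j=28 s[j]='e': π[28]=0 (border '')
j=29 s[j]='c': π[29]=0 (border '')
j=30 s[j]='a': π[30]=0 (border '')
j=31 s[j]='b': π[31]=0 (border '')
j=32 s[j]='b': π[32]=0 (border '')
j=33 s[j]='a': π[33]=0 (border '')
j=34 s[j]='c': π[34]=0 (border '')
j=35 s[j]='d': π[35]=0 (border '')
j=36 s[j]='c': π[36]=0 (border '')

[0, 0, 1, 0, 0, 0, 0, 1, 0, 1, 0, 1, 0, 0, 1, 0, 0, 0, 0, 1, 2, 0, 0, 0, 0, 0, 0, 0, 0, 0, 0, 0, 0, 0, 0, 0, 0]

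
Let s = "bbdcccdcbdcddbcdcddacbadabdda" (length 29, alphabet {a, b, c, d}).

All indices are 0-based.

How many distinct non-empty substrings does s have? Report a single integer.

390

rank | idx | suffix
   0 |  28 | a
   1 |  24 | abdda
   2 |  19 | acbadabdda
   3 |  22 | adabdda
   4 |  21 | badabdda
   5 |   0 | bbdcccdcbdcddbcdcddacbadabdda
   6 |  13 | bcdcddacbadabdda
   7 |   1 | bdcccdcbdcddbcdcddacbadabdda
   8 |   8 | bdcddbcdcddacbadabdda
   9 |  25 | bdda
  10 |  20 | cbadabdda
  11 |   7 | cbdcddbcdcddacbadabdda
  12 |   3 | cccdcbdcddbcdcddacbadabdda
  13 |   4 | ccdcbdcddbcdcddacbadabdda
  14 |   5 | cdcbdcddbcdcddacbadabdda
  15 |  14 | cdcddacbadabdda
  16 |  16 | cddacbadabdda
  17 |  10 | cddbcdcddacbadabdda
  18 |  27 | da
  19 |  23 | dabdda
  20 |  18 | dacbadabdda
  21 |  12 | dbcdcddacbadabdda
  22 |   6 | dcbdcddbcdcddacbadabdda
  23 |   2 | dcccdcbdcddbcdcddacbadabdda
  24 |  15 | dcddacbadabdda
  25 |   9 | dcddbcdcddacbadabdda
  26 |  26 | dda
  27 |  17 | ddacbadabdda
  28 |  11 | ddbcdcddacbadabdda

SA = [28, 24, 19, 22, 21, 0, 13, 1, 8, 25, 20, 7, 3, 4, 5, 14, 16, 10, 27, 23, 18, 12, 6, 2, 15, 9, 26, 17, 11]
i: (SA[i-1],SA[i]) lcp shared
  1: (28,24) 1 'a'
  2: (24,19) 1 'a'
  3: (19,22) 1 'a'
  4: (22,21) 0 ''
  5: (21,0) 1 'b'
  6: (0,13) 1 'b'
  7: (13,1) 1 'b'
  8: (1,8) 3 'bdc'
  9: (8,25) 2 'bd'
  10: (25,20) 0 ''
  11: (20,7) 2 'cb'
  12: (7,3) 1 'c'
  13: (3,4) 2 'cc'
  14: (4,5) 1 'c'
  15: (5,14) 3 'cdc'
  16: (14,16) 2 'cd'
  17: (16,10) 3 'cdd'
  18: (10,27) 0 ''
  19: (27,23) 2 'da'
  20: (23,18) 2 'da'
  21: (18,12) 1 'd'
  22: (12,6) 1 'd'
  23: (6,2) 2 'dc'
  24: (2,15) 2 'dc'
  25: (15,9) 4 'dcdd'
  26: (9,26) 1 'd'
  27: (26,17) 3 'dda'
  28: (17,11) 2 'dd'

n(n+1)/2 = 29·30/2 = 435
Σ LCP = 0 + 1 + 1 + 1 + 0 + 1 + 1 + 1 + 3 + 2 + 0 + 2 + 1 + 2 + 1 + 3 + 2 + 3 + 0 + 2 + 2 + 1 + 1 + 2 + 2 + 4 + 1 + 3 + 2 = 45
distinct = 435 − 45 = 390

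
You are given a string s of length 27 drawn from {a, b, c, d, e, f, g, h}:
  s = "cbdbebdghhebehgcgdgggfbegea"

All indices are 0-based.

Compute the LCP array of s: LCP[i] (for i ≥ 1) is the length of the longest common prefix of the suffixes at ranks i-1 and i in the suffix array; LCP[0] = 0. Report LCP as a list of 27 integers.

[0, 0, 2, 1, 2, 2, 0, 1, 0, 1, 2, 0, 1, 2, 1, 1, 0, 0, 1, 1, 1, 1, 2, 1, 0, 1, 1]

rank→(start, suffix):
  0 → (26, 'a')
  1 → (1, 'bdbebdghhebehgcgdgggfbegea')
  2 → (5, 'bdghhebehgcgdgggfbegea')
  3 → (3, 'bebdghhebehgcgdgggfbegea')
  4 → (22, 'begea')
  5 → (11, 'behgcgdgggfbegea')
  6 → (0, 'cbdbebdghhebehgcgdgggfbegea')
  7 → (15, 'cgdgggfbegea')
  8 → (2, 'dbebdghhebehgcgdgggfbegea')
  9 → (17, 'dgggfbegea')
  10 → (6, 'dghhebehgcgdgggfbegea')
  11 → (25, 'ea')
  12 → (4, 'ebdghhebehgcgdgggfbegea')
  13 → (10, 'ebehgcgdgggfbegea')
  14 → (23, 'egea')
  15 → (12, 'ehgcgdgggfbegea')
  16 → (21, 'fbegea')
  17 → (14, 'gcgdgggfbegea')
  18 → (16, 'gdgggfbegea')
  19 → (24, 'gea')
  20 → (20, 'gfbegea')
  21 → (19, 'ggfbegea')
  22 → (18, 'gggfbegea')
  23 → (7, 'ghhebehgcgdgggfbegea')
  24 → (9, 'hebehgcgdgggfbegea')
  25 → (13, 'hgcgdgggfbegea')
  26 → (8, 'hhebehgcgdgggfbegea')

SA = [26, 1, 5, 3, 22, 11, 0, 15, 2, 17, 6, 25, 4, 10, 23, 12, 21, 14, 16, 24, 20, 19, 18, 7, 9, 13, 8]
[i] adj suffixes → lcp
  [1] 26/1 → 0 ('')
  [2] 1/5 → 2 ('bd')
  [3] 5/3 → 1 ('b')
  [4] 3/22 → 2 ('be')
  [5] 22/11 → 2 ('be')
  [6] 11/0 → 0 ('')
  [7] 0/15 → 1 ('c')
  [8] 15/2 → 0 ('')
  [9] 2/17 → 1 ('d')
  [10] 17/6 → 2 ('dg')
  [11] 6/25 → 0 ('')
  [12] 25/4 → 1 ('e')
  [13] 4/10 → 2 ('eb')
  [14] 10/23 → 1 ('e')
  [15] 23/12 → 1 ('e')
  [16] 12/21 → 0 ('')
  [17] 21/14 → 0 ('')
  [18] 14/16 → 1 ('g')
  [19] 16/24 → 1 ('g')
  [20] 24/20 → 1 ('g')
  [21] 20/19 → 1 ('g')
  [22] 19/18 → 2 ('gg')
  [23] 18/7 → 1 ('g')
  [24] 7/9 → 0 ('')
  [25] 9/13 → 1 ('h')
  [26] 13/8 → 1 ('h')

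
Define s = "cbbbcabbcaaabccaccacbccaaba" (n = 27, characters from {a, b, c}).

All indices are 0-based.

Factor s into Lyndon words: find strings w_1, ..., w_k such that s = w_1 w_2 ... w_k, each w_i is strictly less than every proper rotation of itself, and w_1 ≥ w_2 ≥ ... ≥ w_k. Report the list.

emit factor 1: 'c' (i=0, period=1)
emit factor 2: 'bbbc' (i=1, period=4)
emit factor 3: 'abbc' (i=5, period=4)
emit factor 4: 'aaabccaccacbccaab' (i=9, period=17)
emit factor 5: 'a' (i=26, period=1)

["c", "bbbc", "abbc", "aaabccaccacbccaab", "a"]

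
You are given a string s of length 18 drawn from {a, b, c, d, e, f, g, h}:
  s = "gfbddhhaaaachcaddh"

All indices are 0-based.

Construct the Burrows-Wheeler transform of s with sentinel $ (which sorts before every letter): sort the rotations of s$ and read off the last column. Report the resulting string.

rank  rotation             last
    0  $gfbddhhaaaachcaddh  h
    1  aaaachcaddh$gfbddhh  h
    2  aaachcaddh$gfbddhha  a
    3  aachcaddh$gfbddhhaa  a
    4  achcaddh$gfbddhhaaa  a
    5  addh$gfbddhhaaaachc  c
    6  bddhhaaaachcaddh$gf  f
    7  caddh$gfbddhhaaaach  h
    8  chcaddh$gfbddhhaaaa  a
    9  ddh$gfbddhhaaaachca  a
   10  ddhhaaaachcaddh$gfb  b
   11  dh$gfbddhhaaaachcad  d
   12  dhhaaaachcaddh$gfbd  d
   13  fbddhhaaaachcaddh$g  g
   14  gfbddhhaaaachcaddh$  $
   15  h$gfbddhhaaaachcadd  d
   16  haaaachcaddh$gfbddh  h
   17  hcaddh$gfbddhhaaaac  c
   18  hhaaaachcaddh$gfbdd  d

hhaaacfhaabddg$dhcd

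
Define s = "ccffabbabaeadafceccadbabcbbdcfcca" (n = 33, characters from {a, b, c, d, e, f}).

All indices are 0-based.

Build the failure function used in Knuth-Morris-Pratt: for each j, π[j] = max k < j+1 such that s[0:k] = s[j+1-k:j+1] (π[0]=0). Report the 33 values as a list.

[0, 1, 0, 0, 0, 0, 0, 0, 0, 0, 0, 0, 0, 0, 0, 1, 0, 1, 2, 0, 0, 0, 0, 0, 1, 0, 0, 0, 1, 0, 1, 2, 0]

π[0] = 0
j=1 s[j]='c': π[1]=1 (border 'c')
j=2 s[j]='f': k: 1→0; π[2]=0 (border '')
j=3 s[j]='f': π[3]=0 (border '')
j=4 s[j]='a': π[4]=0 (border '')
j=5 s[j]='b': π[5]=0 (border '')
j=6 s[j]='b': π[6]=0 (border '')
j=7 s[j]='a': π[7]=0 (border '')
j=8 s[j]='b': π[8]=0 (border '')
j=9 s[j]='a': π[9]=0 (border '')
j=10 s[j]='e': π[10]=0 (border '')
j=11 s[j]='a': π[11]=0 (border '')
j=12 s[j]='d': π[12]=0 (border '')
j=13 s[j]='a': π[13]=0 (border '')
j=14 s[j]='f': π[14]=0 (border '')
j=15 s[j]='c': π[15]=1 (border 'c')
j=16 s[j]='e': k: 1→0; π[16]=0 (border '')
j=17 s[j]='c': π[17]=1 (border 'c')
j=18 s[j]='c': π[18]=2 (border 'cc')
j=19 s[j]='a': k: 2→1→0; π[19]=0 (border '')
j=20 s[j]='d': π[20]=0 (border '')
j=21 s[j]='b': π[21]=0 (border '')
j=22 s[j]='a': π[22]=0 (border '')
j=23 s[j]='b': π[23]=0 (border '')
j=24 s[j]='c': π[24]=1 (border 'c')
j=25 s[j]='b': k: 1→0; π[25]=0 (border '')
j=26 s[j]='b': π[26]=0 (border '')
j=27 s[j]='d': π[27]=0 (border '')
j=28 s[j]='c': π[28]=1 (border 'c')
j=29 s[j]='f': k: 1→0; π[29]=0 (border '')
j=30 s[j]='c': π[30]=1 (border 'c')
j=31 s[j]='c': π[31]=2 (border 'cc')
j=32 s[j]='a': k: 2→1→0; π[32]=0 (border '')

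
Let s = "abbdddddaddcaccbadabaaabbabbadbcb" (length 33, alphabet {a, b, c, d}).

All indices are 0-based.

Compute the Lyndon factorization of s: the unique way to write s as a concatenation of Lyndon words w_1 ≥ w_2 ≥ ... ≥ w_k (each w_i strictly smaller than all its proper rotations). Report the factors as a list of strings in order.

["abbdddddaddcaccbad", "ab", "aaabbabbadbcb"]

emit factor 1: 'abbdddddaddcaccbad' (i=0, period=18)
emit factor 2: 'ab' (i=18, period=2)
emit factor 3: 'aaabbabbadbcb' (i=20, period=13)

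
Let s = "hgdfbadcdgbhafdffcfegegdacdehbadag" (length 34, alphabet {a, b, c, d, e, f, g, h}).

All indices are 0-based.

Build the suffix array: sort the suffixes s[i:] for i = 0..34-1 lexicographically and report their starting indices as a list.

sorted suffixes:
  #0 SA[0]=24  'acdehbadag'
  #1 SA[1]=30  'adag'
  #2 SA[2]=5  'adcdgbhafdffcfegegdacdehbadag'
  #3 SA[3]=12  'afdffcfegegdacdehbadag'
  #4 SA[4]=32  'ag'
  #5 SA[5]=29  'badag'
  #6 SA[6]=4  'badcdgbhafdffcfegegdacdehbadag'
  #7 SA[7]=10  'bhafdffcfegegdacdehbadag'
  #8 SA[8]=25  'cdehbadag'
  #9 SA[9]=7  'cdgbhafdffcfegegdacdehbadag'
  #10 SA[10]=17  'cfegegdacdehbadag'
  #11 SA[11]=23  'dacdehbadag'
  #12 SA[12]=31  'dag'
  #13 SA[13]=6  'dcdgbhafdffcfegegdacdehbadag'
  #14 SA[14]=26  'dehbadag'
  #15 SA[15]=2  'dfbadcdgbhafdffcfegegdacdehbadag'
  #16 SA[16]=14  'dffcfegegdacdehbadag'
  #17 SA[17]=8  'dgbhafdffcfegegdacdehbadag'
  #18 SA[18]=21  'egdacdehbadag'
  #19 SA[19]=19  'egegdacdehbadag'
  #20 SA[20]=27  'ehbadag'
  #21 SA[21]=3  'fbadcdgbhafdffcfegegdacdehbadag'
  #22 SA[22]=16  'fcfegegdacdehbadag'
  #23 SA[23]=13  'fdffcfegegdacdehbadag'
  #24 SA[24]=18  'fegegdacdehbadag'
  #25 SA[25]=15  'ffcfegegdacdehbadag'
  #26 SA[26]=33  'g'
  #27 SA[27]=9  'gbhafdffcfegegdacdehbadag'
  #28 SA[28]=22  'gdacdehbadag'
  #29 SA[29]=1  'gdfbadcdgbhafdffcfegegdacdehbadag'
  #30 SA[30]=20  'gegdacdehbadag'
  #31 SA[31]=11  'hafdffcfegegdacdehbadag'
  #32 SA[32]=28  'hbadag'
  #33 SA[33]=0  'hgdfbadcdgbhafdffcfegegdacdehbadag'

[24, 30, 5, 12, 32, 29, 4, 10, 25, 7, 17, 23, 31, 6, 26, 2, 14, 8, 21, 19, 27, 3, 16, 13, 18, 15, 33, 9, 22, 1, 20, 11, 28, 0]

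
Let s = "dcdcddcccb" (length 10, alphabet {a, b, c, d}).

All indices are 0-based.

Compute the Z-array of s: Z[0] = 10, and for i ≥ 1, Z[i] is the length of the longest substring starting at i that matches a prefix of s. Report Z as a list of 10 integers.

Z[0]=10
i=1: i≥r, start 0; Z[1]=0
i=2: i≥r, start 0; Z[2]=3 scan→box=[2,5)
i=3: min(r-i=2, Z[1]=0)=0; Z[3]=0
i=4: min(r-i=1, Z[2]=3)=1; Z[4]=1
i=5: i≥r, start 0; Z[5]=2 scan→box=[5,7)
i=6: min(r-i=1, Z[1]=0)=0; Z[6]=0
i=7: i≥r, start 0; Z[7]=0
i=8: i≥r, start 0; Z[8]=0
i=9: i≥r, start 0; Z[9]=0

[10, 0, 3, 0, 1, 2, 0, 0, 0, 0]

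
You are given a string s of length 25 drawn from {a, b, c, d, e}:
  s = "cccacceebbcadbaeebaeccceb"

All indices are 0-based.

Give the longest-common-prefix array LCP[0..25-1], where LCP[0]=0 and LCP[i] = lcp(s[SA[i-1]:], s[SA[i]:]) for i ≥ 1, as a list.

rank→(start, suffix):
  0 → (3, 'acceebbcadbaeebaeccceb')
  1 → (11, 'adbaeebaeccceb')
  2 → (18, 'aeccceb')
  3 → (14, 'aeebaeccceb')
  4 → (24, 'b')
  5 → (17, 'baeccceb')
  6 → (13, 'baeebaeccceb')
  7 → (8, 'bbcadbaeebaeccceb')
  8 → (9, 'bcadbaeebaeccceb')
  9 → (2, 'cacceebbcadbaeebaeccceb')
  10 → (10, 'cadbaeebaeccceb')
  11 → (1, 'ccacceebbcadbaeebaeccceb')
  12 → (0, 'cccacceebbcadbaeebaeccceb')
  13 → (20, 'ccceb')
  14 → (21, 'cceb')
  15 → (4, 'cceebbcadbaeebaeccceb')
  16 → (22, 'ceb')
  17 → (5, 'ceebbcadbaeebaeccceb')
  18 → (12, 'dbaeebaeccceb')
  19 → (23, 'eb')
  20 → (16, 'ebaeccceb')
  21 → (7, 'ebbcadbaeebaeccceb')
  22 → (19, 'eccceb')
  23 → (15, 'eebaeccceb')
  24 → (6, 'eebbcadbaeebaeccceb')

SA = [3, 11, 18, 14, 24, 17, 13, 8, 9, 2, 10, 1, 0, 20, 21, 4, 22, 5, 12, 23, 16, 7, 19, 15, 6]
rank  pair      lcp
   1  s[3:],s[11:]  1  'a'
   2  s[11:],s[18:]  1  'a'
   3  s[18:],s[14:]  2  'ae'
   4  s[14:],s[24:]  0  ''
   5  s[24:],s[17:]  1  'b'
   6  s[17:],s[13:]  3  'bae'
   7  s[13:],s[8:]  1  'b'
   8  s[8:],s[9:]  1  'b'
   9  s[9:],s[2:]  0  ''
  10  s[2:],s[10:]  2  'ca'
  11  s[10:],s[1:]  1  'c'
  12  s[1:],s[0:]  2  'cc'
  13  s[0:],s[20:]  3  'ccc'
  14  s[20:],s[21:]  2  'cc'
  15  s[21:],s[4:]  3  'cce'
  16  s[4:],s[22:]  1  'c'
  17  s[22:],s[5:]  2  'ce'
  18  s[5:],s[12:]  0  ''
  19  s[12:],s[23:]  0  ''
  20  s[23:],s[16:]  2  'eb'
  21  s[16:],s[7:]  2  'eb'
  22  s[7:],s[19:]  1  'e'
  23  s[19:],s[15:]  1  'e'
  24  s[15:],s[6:]  3  'eeb'

[0, 1, 1, 2, 0, 1, 3, 1, 1, 0, 2, 1, 2, 3, 2, 3, 1, 2, 0, 0, 2, 2, 1, 1, 3]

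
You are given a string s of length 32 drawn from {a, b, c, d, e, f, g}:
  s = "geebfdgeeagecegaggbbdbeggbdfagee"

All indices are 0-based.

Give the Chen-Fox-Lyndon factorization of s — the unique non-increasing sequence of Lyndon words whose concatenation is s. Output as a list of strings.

["g", "e", "e", "bfdgee", "agecegaggbbdbeggbdfagee"]

emit factor 1: 'g' (i=0, period=1)
emit factor 2: 'e' (i=1, period=1)
emit factor 3: 'e' (i=2, period=1)
emit factor 4: 'bfdgee' (i=3, period=6)
emit factor 5: 'agecegaggbbdbeggbdfagee' (i=9, period=23)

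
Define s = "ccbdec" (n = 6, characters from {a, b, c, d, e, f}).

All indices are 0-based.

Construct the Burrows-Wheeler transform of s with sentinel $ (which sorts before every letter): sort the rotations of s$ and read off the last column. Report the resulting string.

rank  rotation last
    0  $ccbdec  c
    1  bdec$cc  c
    2  c$ccbde  e
    3  cbdec$c  c
    4  ccbdec$  $
    5  dec$ccb  b
    6  ec$ccbd  d

ccec$bd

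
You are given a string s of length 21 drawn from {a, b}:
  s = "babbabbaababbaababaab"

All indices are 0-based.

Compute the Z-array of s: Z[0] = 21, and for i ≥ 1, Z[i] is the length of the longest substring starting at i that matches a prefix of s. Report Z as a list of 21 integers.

[21, 0, 1, 5, 0, 1, 2, 0, 0, 5, 0, 1, 2, 0, 0, 3, 0, 2, 0, 0, 1]

Z[0]=21
i=1: outside box; Z[1]=0
i=2: outside box; Z[2]=1 scan→box=[2,3)
i=3: outside box; Z[3]=5 scan→box=[3,8)
i=4: min(r-i=4, Z[1]=0)=0; Z[4]=0
i=5: min(r-i=3, Z[2]=1)=1; Z[5]=1
i=6: min(r-i=2, Z[3]=5)=2; Z[6]=2
i=7: min(r-i=1, Z[4]=0)=0; Z[7]=0
i=8: outside box; Z[8]=0
i=9: outside box; Z[9]=5 scan→box=[9,14)
i=10: min(r-i=4, Z[1]=0)=0; Z[10]=0
i=11: min(r-i=3, Z[2]=1)=1; Z[11]=1
i=12: min(r-i=2, Z[3]=5)=2; Z[12]=2
i=13: min(r-i=1, Z[4]=0)=0; Z[13]=0
i=14: outside box; Z[14]=0
i=15: outside box; Z[15]=3 scan→box=[15,18)
i=16: min(r-i=2, Z[1]=0)=0; Z[16]=0
i=17: min(r-i=1, Z[2]=1)=1; Z[17]=2 scan→box=[17,19)
i=18: min(r-i=1, Z[1]=0)=0; Z[18]=0
i=19: outside box; Z[19]=0
i=20: outside box; Z[20]=1 scan→box=[20,21)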